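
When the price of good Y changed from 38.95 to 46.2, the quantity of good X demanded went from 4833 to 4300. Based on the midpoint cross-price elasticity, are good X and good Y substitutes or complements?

complements

%ΔQ_x = (4300 − 4833)/[(4833+4300)/2] = -533/4566.5 ≈ -0.1167.
%ΔP_y = (46.2 − 38.95)/[(38.95+46.2)/2] ≈ 0.1703.
E_xy = -0.1167/0.1703 ≈ -0.685.
E_xy < 0, so the goods are complements.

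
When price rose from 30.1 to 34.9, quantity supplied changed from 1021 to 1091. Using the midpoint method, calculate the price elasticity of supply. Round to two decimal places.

0.45

%Δq = (1091 − 1021)/[(1021 + 1091)/2] = 70/1056 ≈ 0.0663.
%Δp = (34.9 − 30.1)/[(30.1 + 34.9)/2] = 4.8/32.5 ≈ 0.1477.
Arc elasticity E = %Δq/%Δp ≈ 0.0663/0.1477 ≈ 0.45.
|E| < 1: supply is inelastic over this range.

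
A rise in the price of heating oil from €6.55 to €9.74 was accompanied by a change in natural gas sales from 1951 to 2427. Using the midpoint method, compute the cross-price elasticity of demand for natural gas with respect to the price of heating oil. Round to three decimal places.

%ΔQ_x = (2427 − 1951)/[(1951+2427)/2] = 476/2189 ≈ 0.2175.
%ΔP_y = (9.74 − 6.55)/[(6.55+9.74)/2] ≈ 0.3917.
E_xy = 0.2175/0.3917 ≈ 0.555.
E_xy > 0, so natural gas and heating oil are substitutes.

0.555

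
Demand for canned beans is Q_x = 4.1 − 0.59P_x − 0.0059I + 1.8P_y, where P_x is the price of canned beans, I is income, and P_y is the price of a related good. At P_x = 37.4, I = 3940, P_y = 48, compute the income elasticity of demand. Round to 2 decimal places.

-0.51

At the given point, Q_x = 4.1 − 0.59(37.4) − 0.0059(3940) + 1.8(48) = 4.1 − 22.066 − 23.246 + 86.4 = 45.188.
∂Q_x/∂I = −0.0059, so E_I = -0.0059·(3940/45.188) ≈ -0.51.
E_I < 0: inferior good.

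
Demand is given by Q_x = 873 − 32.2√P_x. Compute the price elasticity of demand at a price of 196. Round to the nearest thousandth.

At P_x = 196, Q_x = 422.2.
dQ_x/dP_x = −32.2/(2√P_x) = −32.2/(2·14).
Point elasticity E = (dQ_x/dP_x)·(P_x/Q_x) = -1.15 × 196/422.2 ≈ -0.534.
|E| < 1, so demand is inelastic at this price.

-0.534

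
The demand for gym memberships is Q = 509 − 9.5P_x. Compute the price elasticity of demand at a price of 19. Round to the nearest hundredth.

-0.55

At P_x = 19, Q = 328.5.
dQ/dP_x = −9.5.
Point elasticity E = (dQ/dP_x)·(P_x/Q) = -9.5 × 19/328.5 ≈ -0.55.
|E| < 1, so demand is inelastic at this price.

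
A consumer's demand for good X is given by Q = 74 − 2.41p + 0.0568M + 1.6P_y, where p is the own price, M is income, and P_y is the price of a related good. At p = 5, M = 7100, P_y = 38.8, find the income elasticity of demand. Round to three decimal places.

0.765

Substituting, Q = 74 − 2.41(5) + 0.0568(7100) + 1.6(38.8) = 74 − 12.05 + 403.28 + 62.08 = 527.31.
∂Q/∂M = +0.0568, so E_I = 0.0568·(7100/527.31) ≈ 0.765.
E_I ∈ (0,1): normal good (necessity).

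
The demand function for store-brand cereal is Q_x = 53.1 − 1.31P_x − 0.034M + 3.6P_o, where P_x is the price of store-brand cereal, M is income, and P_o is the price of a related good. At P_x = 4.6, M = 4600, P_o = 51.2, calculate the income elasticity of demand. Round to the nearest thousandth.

-2.086

First evaluate Q_x: 53.1 − 1.31(4.6) − 0.034(4600) + 3.6(51.2) = 53.1 − 6.026 − 156.4 + 184.32 = 74.994.
∂Q_x/∂M = −0.034, so E_I = -0.034·(4600/74.994) ≈ -2.086.
E_I < 0: inferior good.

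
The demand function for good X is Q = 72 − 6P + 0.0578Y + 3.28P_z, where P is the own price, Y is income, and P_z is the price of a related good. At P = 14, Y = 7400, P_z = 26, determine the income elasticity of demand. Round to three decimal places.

0.854

Evaluating quantity at (P, Y, P_z) gives Q = 72 − 6(14) + 0.0578(7400) + 3.28(26) = 72 − 84 + 427.72 + 85.28 = 501.
∂Q/∂Y = +0.0578, so E_I = 0.0578·(7400/501) ≈ 0.854.
E_I ∈ (0,1): normal good (necessity).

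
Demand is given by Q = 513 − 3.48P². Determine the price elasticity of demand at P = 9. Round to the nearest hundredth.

-2.44

At P = 9, Q = 231.12.
dQ/dP = −2·3.48·P = −62.64.
Point elasticity E = (dQ/dP)·(P/Q) = -62.64 × 9/231.12 ≈ -2.44.
|E| > 1, so demand is elastic at this price.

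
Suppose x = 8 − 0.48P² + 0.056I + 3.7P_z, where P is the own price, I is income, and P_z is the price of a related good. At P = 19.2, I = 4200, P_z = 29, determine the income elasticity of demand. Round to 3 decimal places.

1.355

At the given point, x = 8 − 0.48(19.2)² + 0.056(4200) + 3.7(29) = 8 − 176.9472 + 235.2 + 107.3 = 173.5528.
∂x/∂I = +0.056, so E_I = 0.056·(4200/173.5528) ≈ 1.355.
E_I > 1: normal good (luxury).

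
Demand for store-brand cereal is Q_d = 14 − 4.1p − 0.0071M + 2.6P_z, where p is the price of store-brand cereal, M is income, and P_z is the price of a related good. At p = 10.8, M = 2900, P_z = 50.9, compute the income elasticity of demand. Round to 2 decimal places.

-0.25

At the given point, Q_d = 14 − 4.1(10.8) − 0.0071(2900) + 2.6(50.9) = 14 − 44.28 − 20.59 + 132.34 = 81.47.
∂Q_d/∂M = −0.0071, so E_I = -0.0071·(2900/81.47) ≈ -0.25.
E_I < 0: inferior good.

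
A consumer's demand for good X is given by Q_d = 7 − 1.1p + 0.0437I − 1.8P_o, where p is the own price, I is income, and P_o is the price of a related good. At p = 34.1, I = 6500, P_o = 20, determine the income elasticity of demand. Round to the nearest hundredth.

1.31

Q_d = 7 − 1.1(34.1) + 0.0437(6500) − 1.8(20) = 7 − 37.51 + 284.05 − 36 = 217.54.
∂Q_d/∂I = +0.0437, so E_I = 0.0437·(6500/217.54) ≈ 1.31.
E_I > 1: normal good (luxury).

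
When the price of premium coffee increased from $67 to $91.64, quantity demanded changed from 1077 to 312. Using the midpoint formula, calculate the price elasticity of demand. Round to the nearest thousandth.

-3.546

%Δq = (312 − 1077)/[(1077 + 312)/2] = -765/694.5 ≈ -1.1015.
%ΔP = (91.64 − 67)/[(67 + 91.64)/2] = 24.64/79.32 ≈ 0.3106.
Arc elasticity E = %Δq/%ΔP ≈ -1.1015/0.3106 ≈ -3.546.
|E| > 1: demand is elastic over this range.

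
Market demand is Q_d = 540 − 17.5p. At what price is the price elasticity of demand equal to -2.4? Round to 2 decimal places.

Set −bp/(a − bp) = −2.4 ⇒ bp = 2.4(a − bp) ⇒ bp(1+2.4) = 2.4·a.
p = 2.4·540/(17.5·3.4) ≈ 21.78.

21.78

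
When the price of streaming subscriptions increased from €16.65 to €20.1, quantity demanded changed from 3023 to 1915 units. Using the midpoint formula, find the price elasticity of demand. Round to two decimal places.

%Δq = (1915 − 3023)/[(3023 + 1915)/2] = -1108/2469 ≈ -0.4488.
%ΔP = (20.1 − 16.65)/[(16.65 + 20.1)/2] = 3.45/18.375 ≈ 0.1878.
Arc elasticity E = %Δq/%ΔP ≈ -0.4488/0.1878 ≈ -2.39.
|E| > 1: demand is elastic over this range.

-2.39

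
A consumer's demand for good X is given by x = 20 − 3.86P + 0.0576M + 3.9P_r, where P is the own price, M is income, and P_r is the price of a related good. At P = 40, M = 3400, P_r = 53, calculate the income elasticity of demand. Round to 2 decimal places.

x = 20 − 3.86(40) + 0.0576(3400) + 3.9(53) = 20 − 154.4 + 195.84 + 206.7 = 268.14.
∂x/∂M = +0.0576, so E_I = 0.0576·(3400/268.14) ≈ 0.73.
E_I ∈ (0,1): normal good (necessity).

0.73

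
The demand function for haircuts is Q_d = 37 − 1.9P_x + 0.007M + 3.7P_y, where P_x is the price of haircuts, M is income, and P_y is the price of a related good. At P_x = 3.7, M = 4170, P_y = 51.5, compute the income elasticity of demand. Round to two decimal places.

Substituting, Q_d = 37 − 1.9(3.7) + 0.007(4170) + 3.7(51.5) = 37 − 7.03 + 29.19 + 190.55 = 249.71.
∂Q_d/∂M = +0.007, so E_I = 0.007·(4170/249.71) ≈ 0.12.
E_I ∈ (0,1): normal good (necessity).

0.12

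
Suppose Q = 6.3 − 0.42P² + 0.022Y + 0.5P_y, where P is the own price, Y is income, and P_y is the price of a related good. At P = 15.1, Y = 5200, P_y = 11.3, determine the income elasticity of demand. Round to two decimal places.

3.74

First evaluate Q: 6.3 − 0.42(15.1)² + 0.022(5200) + 0.5(11.3) = 6.3 − 95.7642 + 114.4 + 5.65 = 30.5858.
∂Q/∂Y = +0.022, so E_I = 0.022·(5200/30.5858) ≈ 3.74.
E_I > 1: normal good (luxury).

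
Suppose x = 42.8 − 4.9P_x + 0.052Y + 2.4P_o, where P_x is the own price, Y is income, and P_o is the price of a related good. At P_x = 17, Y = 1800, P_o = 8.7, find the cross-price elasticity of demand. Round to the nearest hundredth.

0.28

First evaluate x: 42.8 − 4.9(17) + 0.052(1800) + 2.4(8.7) = 42.8 − 83.3 + 93.6 + 20.88 = 73.98.
∂x/∂P_o = +2.4, so E_xy = 2.4·(8.7/73.98) ≈ 0.28.
E_xy > 0: the goods are substitutes.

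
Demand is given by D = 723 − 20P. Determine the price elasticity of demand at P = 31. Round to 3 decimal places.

At P = 31, D = 103.
dD/dP = −20.
Point elasticity E = (dD/dP)·(P/D) = -20 × 31/103 ≈ -6.019.
|E| > 1, so demand is elastic at this price.

-6.019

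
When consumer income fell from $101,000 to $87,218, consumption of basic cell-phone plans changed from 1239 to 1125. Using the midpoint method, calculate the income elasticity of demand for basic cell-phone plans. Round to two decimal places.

0.66

%ΔQ = (1125 − 1239)/[(1239+1125)/2] = -114/1182 ≈ -0.0964.
%ΔI = (87,218 − 101,000)/[(101,000+87,218)/2] = -13782/94109 ≈ -0.1464.
E_I = %ΔQ/%ΔI ≈ 0.66.
E_I ∈ (0,1): normal good (necessity).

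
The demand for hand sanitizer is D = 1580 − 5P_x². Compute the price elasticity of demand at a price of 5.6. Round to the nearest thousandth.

At P_x = 5.6, D = 1423.2.
dD/dP_x = −2·5·P_x = −56.
Point elasticity E = (dD/dP_x)·(P_x/D) = -56 × 5.6/1423.2 ≈ -0.220.
|E| < 1, so demand is inelastic at this price.

-0.220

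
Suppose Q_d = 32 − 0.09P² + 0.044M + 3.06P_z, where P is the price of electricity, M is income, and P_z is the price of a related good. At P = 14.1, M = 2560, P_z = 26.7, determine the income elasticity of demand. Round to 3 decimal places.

0.540

Evaluating quantity at (P, M, P_z) gives Q_d = 32 − 0.09(14.1)² + 0.044(2560) + 3.06(26.7) = 32 − 17.8929 + 112.64 + 81.702 = 208.4491.
∂Q_d/∂M = +0.044, so E_I = 0.044·(2560/208.4491) ≈ 0.540.
E_I ∈ (0,1): normal good (necessity).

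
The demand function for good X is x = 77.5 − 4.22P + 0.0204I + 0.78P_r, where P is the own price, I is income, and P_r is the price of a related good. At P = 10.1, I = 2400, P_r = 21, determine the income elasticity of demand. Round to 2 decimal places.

x = 77.5 − 4.22(10.1) + 0.0204(2400) + 0.78(21) = 77.5 − 42.622 + 48.96 + 16.38 = 100.218.
∂x/∂I = +0.0204, so E_I = 0.0204·(2400/100.218) ≈ 0.49.
E_I ∈ (0,1): normal good (necessity).

0.49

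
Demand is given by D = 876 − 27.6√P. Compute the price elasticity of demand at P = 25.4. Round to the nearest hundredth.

-0.09

At P = 25.4, D = 736.9004.
dD/dP = −27.6/(2√P) = −27.6/(2·5.0398).
Point elasticity E = (dD/dP)·(P/D) = -2.7382 × 25.4/736.9004 ≈ -0.09.
|E| < 1, so demand is inelastic at this price.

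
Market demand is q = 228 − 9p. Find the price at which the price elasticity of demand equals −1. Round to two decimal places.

For linear demand q = a − bp, E = −bp/(a − bp). |E| = 1 ⇒ bp = a − bp ⇒ p = a/(2b).
p = 228/(2·9) ≈ 12.67.

12.67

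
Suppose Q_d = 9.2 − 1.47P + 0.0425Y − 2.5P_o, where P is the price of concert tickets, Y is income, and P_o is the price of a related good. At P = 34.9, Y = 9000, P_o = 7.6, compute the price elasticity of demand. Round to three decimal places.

Q_d = 9.2 − 1.47(34.9) + 0.0425(9000) − 2.5(7.6) = 9.2 − 51.303 + 382.5 − 19 = 321.397.
∂Q_d/∂P = −1.47, so E_p = (−1.47)·(34.9/321.397) ≈ -0.160.
|E_p| < 1: demand is inelastic.

-0.160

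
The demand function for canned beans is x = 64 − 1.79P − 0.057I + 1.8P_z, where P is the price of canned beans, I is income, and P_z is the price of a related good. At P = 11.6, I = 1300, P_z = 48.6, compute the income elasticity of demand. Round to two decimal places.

First evaluate x: 64 − 1.79(11.6) − 0.057(1300) + 1.8(48.6) = 64 − 20.764 − 74.1 + 87.48 = 56.616.
∂x/∂I = −0.057, so E_I = -0.057·(1300/56.616) ≈ -1.31.
E_I < 0: inferior good.

-1.31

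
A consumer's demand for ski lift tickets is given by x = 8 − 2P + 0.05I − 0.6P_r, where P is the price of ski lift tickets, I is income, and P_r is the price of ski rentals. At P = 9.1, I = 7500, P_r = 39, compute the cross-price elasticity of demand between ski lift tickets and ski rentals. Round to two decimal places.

-0.07

At the given point, x = 8 − 2(9.1) + 0.05(7500) − 0.6(39) = 8 − 18.2 + 375 − 23.4 = 341.4.
∂x/∂P_r = −0.6, so E_xy = -0.6·(39/341.4) ≈ -0.07.
E_xy < 0: the goods are complements.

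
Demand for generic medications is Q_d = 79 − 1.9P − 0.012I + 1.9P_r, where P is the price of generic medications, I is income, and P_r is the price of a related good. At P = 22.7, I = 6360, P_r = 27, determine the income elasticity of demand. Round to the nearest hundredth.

-7.03

Evaluating quantity at (P, I, P_r) gives Q_d = 79 − 1.9(22.7) − 0.012(6360) + 1.9(27) = 79 − 43.13 − 76.32 + 51.3 = 10.85.
∂Q_d/∂I = −0.012, so E_I = -0.012·(6360/10.85) ≈ -7.03.
E_I < 0: inferior good.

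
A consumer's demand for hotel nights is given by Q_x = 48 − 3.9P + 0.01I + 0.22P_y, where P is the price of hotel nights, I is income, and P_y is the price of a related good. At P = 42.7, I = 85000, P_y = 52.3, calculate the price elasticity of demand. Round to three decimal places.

First evaluate Q_x: 48 − 3.9(42.7) + 0.01(85000) + 0.22(52.3) = 48 − 166.53 + 850 + 11.506 = 742.976.
∂Q_x/∂P = −3.9, so E_p = (−3.9)·(42.7/742.976) ≈ -0.224.
|E_p| < 1: demand is inelastic.

-0.224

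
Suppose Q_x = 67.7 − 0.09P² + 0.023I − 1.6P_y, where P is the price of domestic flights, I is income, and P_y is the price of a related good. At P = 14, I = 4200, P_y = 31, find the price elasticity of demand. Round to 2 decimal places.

Q_x = 67.7 − 0.09(14)² + 0.023(4200) − 1.6(31) = 67.7 − 17.64 + 96.6 − 49.6 = 97.06.
∂Q_x/∂P = −2·0.09·P = -2.52, so E_p = -2.52·(14/97.06) ≈ -0.36.
|E_p| < 1: demand is inelastic.

-0.36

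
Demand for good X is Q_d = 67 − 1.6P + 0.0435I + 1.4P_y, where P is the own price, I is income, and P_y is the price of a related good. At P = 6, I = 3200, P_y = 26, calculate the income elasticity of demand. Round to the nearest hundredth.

Evaluating quantity at (P, I, P_y) gives Q_d = 67 − 1.6(6) + 0.0435(3200) + 1.4(26) = 67 − 9.6 + 139.2 + 36.4 = 233.
∂Q_d/∂I = +0.0435, so E_I = 0.0435·(3200/233) ≈ 0.60.
E_I ∈ (0,1): normal good (necessity).

0.60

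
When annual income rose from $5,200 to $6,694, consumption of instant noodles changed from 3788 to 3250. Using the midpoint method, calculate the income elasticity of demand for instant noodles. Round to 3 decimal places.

%ΔQ = (3250 − 3788)/[(3788+3250)/2] = -538/3519 ≈ -0.1529.
%ΔM = (6,694 − 5,200)/[(5,200+6,694)/2] = 1494/5947 ≈ 0.2512.
E_I = %ΔQ/%ΔM ≈ -0.609.
E_I < 0: inferior good.

-0.609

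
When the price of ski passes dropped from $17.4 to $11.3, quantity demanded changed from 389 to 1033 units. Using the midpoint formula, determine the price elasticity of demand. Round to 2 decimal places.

-2.13

%ΔQ = (1033 − 389)/[(389 + 1033)/2] = 644/711 ≈ 0.9058.
%ΔP = (11.3 − 17.4)/[(17.4 + 11.3)/2] = -6.1/14.35 ≈ -0.4251.
Arc elasticity E = %ΔQ/%ΔP ≈ 0.9058/-0.4251 ≈ -2.13.
|E| > 1: demand is elastic over this range.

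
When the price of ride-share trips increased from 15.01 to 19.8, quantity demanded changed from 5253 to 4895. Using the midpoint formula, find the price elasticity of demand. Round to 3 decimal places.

%ΔQ = (4895 − 5253)/[(5253 + 4895)/2] = -358/5074 ≈ -0.0706.
%Δp = (19.8 − 15.01)/[(15.01 + 19.8)/2] = 4.79/17.405 ≈ 0.2752.
Arc elasticity E = %ΔQ/%Δp ≈ -0.0706/0.2752 ≈ -0.256.
|E| < 1: demand is inelastic over this range.

-0.256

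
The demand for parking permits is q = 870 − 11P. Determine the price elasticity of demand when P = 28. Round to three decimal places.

-0.548

At P = 28, q = 562.
dq/dP = −11.
Point elasticity E = (dq/dP)·(P/q) = -11 × 28/562 ≈ -0.548.
|E| < 1, so demand is inelastic at this price.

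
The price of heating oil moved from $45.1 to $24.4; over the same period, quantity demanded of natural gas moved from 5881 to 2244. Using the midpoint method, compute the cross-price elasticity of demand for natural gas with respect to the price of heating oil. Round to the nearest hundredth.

%ΔQ_x = (2244 − 5881)/[(5881+2244)/2] = -3637/4062.5 ≈ -0.8953.
%ΔP_y = (24.4 − 45.1)/[(45.1+24.4)/2] ≈ -0.5957.
E_xy = -0.8953/-0.5957 ≈ 1.50.
E_xy > 0, so natural gas and heating oil are substitutes.

1.50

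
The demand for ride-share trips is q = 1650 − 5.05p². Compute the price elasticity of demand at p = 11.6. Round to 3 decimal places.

-1.400

At p = 11.6, q = 970.472.
dq/dp = −2·5.05·p = −117.16.
Point elasticity E = (dq/dp)·(p/q) = -117.16 × 11.6/970.472 ≈ -1.400.
|E| > 1, so demand is elastic at this price.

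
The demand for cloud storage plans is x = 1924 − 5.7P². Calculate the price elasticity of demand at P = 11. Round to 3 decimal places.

At P = 11, x = 1234.3.
dx/dP = −2·5.7·P = −125.4.
Point elasticity E = (dx/dP)·(P/x) = -125.4 × 11/1234.3 ≈ -1.118.
|E| > 1, so demand is elastic at this price.

-1.118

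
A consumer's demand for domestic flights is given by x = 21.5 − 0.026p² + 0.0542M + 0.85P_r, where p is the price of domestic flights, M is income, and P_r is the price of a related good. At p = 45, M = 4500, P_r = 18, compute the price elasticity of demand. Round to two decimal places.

-0.46

At the given point, x = 21.5 − 0.026(45)² + 0.0542(4500) + 0.85(18) = 21.5 − 52.65 + 243.9 + 15.3 = 228.05.
∂x/∂p = −2·0.026·p = -2.34, so E_p = -2.34·(45/228.05) ≈ -0.46.
|E_p| < 1: demand is inelastic.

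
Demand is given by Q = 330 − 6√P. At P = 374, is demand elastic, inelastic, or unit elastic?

At P = 374, Q = 213.9655.
dQ/dP = −6/(2√P) = −6/(2·19.3391).
Point elasticity E = (dQ/dP)·(P/Q) = -0.1551 × 374/213.9655 ≈ -0.271.
|E| ≈ 0.271 < 1, so demand is inelastic.

inelastic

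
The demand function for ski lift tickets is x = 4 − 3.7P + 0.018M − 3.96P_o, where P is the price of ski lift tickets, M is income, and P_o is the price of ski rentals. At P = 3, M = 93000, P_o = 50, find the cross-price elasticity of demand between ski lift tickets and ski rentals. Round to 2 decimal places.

-0.13

First evaluate x: 4 − 3.7(3) + 0.018(93000) − 3.96(50) = 4 − 11.1 + 1674 − 198 = 1468.9.
∂x/∂P_o = −3.96, so E_xy = -3.96·(50/1468.9) ≈ -0.13.
E_xy < 0: the goods are complements.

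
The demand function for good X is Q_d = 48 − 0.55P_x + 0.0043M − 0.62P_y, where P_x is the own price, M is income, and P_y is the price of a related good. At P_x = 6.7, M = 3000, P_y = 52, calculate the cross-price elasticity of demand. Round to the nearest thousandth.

-1.291

First evaluate Q_d: 48 − 0.55(6.7) + 0.0043(3000) − 0.62(52) = 48 − 3.685 + 12.9 − 32.24 = 24.975.
∂Q_d/∂P_y = −0.62, so E_xy = -0.62·(52/24.975) ≈ -1.291.
E_xy < 0: the goods are complements.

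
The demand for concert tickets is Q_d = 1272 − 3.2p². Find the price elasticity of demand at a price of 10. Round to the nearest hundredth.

-0.67

At p = 10, Q_d = 952.
dQ_d/dp = −2·3.2·p = −64.
Point elasticity E = (dQ_d/dp)·(p/Q_d) = -64 × 10/952 ≈ -0.67.
|E| < 1, so demand is inelastic at this price.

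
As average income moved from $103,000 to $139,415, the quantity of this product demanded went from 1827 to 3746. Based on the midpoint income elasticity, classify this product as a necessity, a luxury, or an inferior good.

luxury

%ΔQ = (3746 − 1827)/[(1827+3746)/2] = 1919/2786.5 ≈ 0.6887.
%ΔY = (139,415 − 103,000)/[(103,000+139,415)/2] = 36415/121207.5 ≈ 0.3004.
E_I = %ΔQ/%ΔY ≈ 2.292.
E_I > 1: normal good (luxury).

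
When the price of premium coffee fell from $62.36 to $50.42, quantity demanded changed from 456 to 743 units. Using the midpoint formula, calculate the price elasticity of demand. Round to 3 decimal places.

%Δq = (743 − 456)/[(456 + 743)/2] = 287/599.5 ≈ 0.4787.
%Δp = (50.42 − 62.36)/[(62.36 + 50.42)/2] = -11.94/56.39 ≈ -0.2117.
Arc elasticity E = %Δq/%Δp ≈ 0.4787/-0.2117 ≈ -2.261.
|E| > 1: demand is elastic over this range.

-2.261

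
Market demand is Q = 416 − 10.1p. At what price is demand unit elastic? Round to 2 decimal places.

For linear demand Q = a − bp, E = −bp/(a − bp). |E| = 1 ⇒ bp = a − bp ⇒ p = a/(2b).
p = 416/(2·10.1) ≈ 20.59.

20.59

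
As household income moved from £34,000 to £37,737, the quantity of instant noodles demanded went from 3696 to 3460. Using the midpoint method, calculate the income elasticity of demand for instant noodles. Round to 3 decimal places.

-0.633

%ΔQ = (3460 − 3696)/[(3696+3460)/2] = -236/3578 ≈ -0.0660.
%ΔY = (37,737 − 34,000)/[(34,000+37,737)/2] = 3737/35868.5 ≈ 0.1042.
E_I = %ΔQ/%ΔY ≈ -0.633.
E_I < 0: inferior good.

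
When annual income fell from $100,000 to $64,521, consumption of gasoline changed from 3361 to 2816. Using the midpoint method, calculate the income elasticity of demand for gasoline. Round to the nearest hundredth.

%ΔQ = (2816 − 3361)/[(3361+2816)/2] = -545/3088.5 ≈ -0.1765.
%ΔI = (64,521 − 100,000)/[(100,000+64,521)/2] = -35479/82260.5 ≈ -0.4313.
E_I = %ΔQ/%ΔI ≈ 0.41.
E_I ∈ (0,1): normal good (necessity).

0.41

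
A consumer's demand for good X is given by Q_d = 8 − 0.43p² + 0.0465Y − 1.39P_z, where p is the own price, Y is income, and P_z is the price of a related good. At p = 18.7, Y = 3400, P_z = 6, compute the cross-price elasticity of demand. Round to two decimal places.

-1.13

First evaluate Q_d: 8 − 0.43(18.7)² + 0.0465(3400) − 1.39(6) = 8 − 150.3667 + 158.1 − 8.34 = 7.3933.
∂Q_d/∂P_z = −1.39, so E_xy = -1.39·(6/7.3933) ≈ -1.13.
E_xy < 0: the goods are complements.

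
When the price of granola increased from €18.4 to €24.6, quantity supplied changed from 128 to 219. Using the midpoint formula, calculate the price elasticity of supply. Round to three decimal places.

%ΔQ = (219 − 128)/[(128 + 219)/2] = 91/173.5 ≈ 0.5245.
%ΔP = (24.6 − 18.4)/[(18.4 + 24.6)/2] = 6.2/21.5 ≈ 0.2884.
Arc elasticity E = %ΔQ/%ΔP ≈ 0.5245/0.2884 ≈ 1.819.
|E| > 1: supply is elastic over this range.

1.819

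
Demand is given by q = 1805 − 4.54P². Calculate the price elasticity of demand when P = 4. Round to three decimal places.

-0.084

At P = 4, q = 1732.36.
dq/dP = −2·4.54·P = −36.32.
Point elasticity E = (dq/dP)·(P/q) = -36.32 × 4/1732.36 ≈ -0.084.
|E| < 1, so demand is inelastic at this price.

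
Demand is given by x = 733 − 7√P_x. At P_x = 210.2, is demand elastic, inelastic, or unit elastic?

inelastic

At P_x = 210.2, x = 631.5121.
dx/dP_x = −7/(2√P_x) = −7/(2·14.4983).
Point elasticity E = (dx/dP_x)·(P_x/x) = -0.2414 × 210.2/631.5121 ≈ -0.080.
|E| ≈ 0.080 < 1, so demand is inelastic.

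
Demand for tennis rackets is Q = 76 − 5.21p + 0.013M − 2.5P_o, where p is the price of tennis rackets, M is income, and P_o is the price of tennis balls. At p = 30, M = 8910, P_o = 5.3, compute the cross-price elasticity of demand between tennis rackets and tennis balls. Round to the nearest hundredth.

First evaluate Q: 76 − 5.21(30) + 0.013(8910) − 2.5(5.3) = 76 − 156.3 + 115.83 − 13.25 = 22.28.
∂Q/∂P_o = −2.5, so E_xy = -2.5·(5.3/22.28) ≈ -0.59.
E_xy < 0: the goods are complements.

-0.59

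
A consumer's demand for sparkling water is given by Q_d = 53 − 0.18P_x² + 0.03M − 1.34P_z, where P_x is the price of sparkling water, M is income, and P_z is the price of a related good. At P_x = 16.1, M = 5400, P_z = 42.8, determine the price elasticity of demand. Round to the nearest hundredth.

Evaluating quantity at (P_x, M, P_z) gives Q_d = 53 − 0.18(16.1)² + 0.03(5400) − 1.34(42.8) = 53 − 46.6578 + 162 − 57.352 = 110.9902.
∂Q_d/∂P_x = −2·0.18·P_x = -5.796, so E_p = -5.796·(16.1/110.9902) ≈ -0.84.
|E_p| < 1: demand is inelastic.

-0.84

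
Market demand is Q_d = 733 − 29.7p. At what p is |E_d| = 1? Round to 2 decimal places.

For linear demand Q_d = a − bp, E = −bp/(a − bp). |E| = 1 ⇒ bp = a − bp ⇒ p = a/(2b).
p = 733/(2·29.7) ≈ 12.34.

12.34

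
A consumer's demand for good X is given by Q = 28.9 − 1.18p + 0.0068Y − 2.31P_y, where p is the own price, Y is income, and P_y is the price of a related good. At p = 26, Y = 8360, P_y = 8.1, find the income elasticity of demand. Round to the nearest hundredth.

Substituting, Q = 28.9 − 1.18(26) + 0.0068(8360) − 2.31(8.1) = 28.9 − 30.68 + 56.848 − 18.711 = 36.357.
∂Q/∂Y = +0.0068, so E_I = 0.0068·(8360/36.357) ≈ 1.56.
E_I > 1: normal good (luxury).

1.56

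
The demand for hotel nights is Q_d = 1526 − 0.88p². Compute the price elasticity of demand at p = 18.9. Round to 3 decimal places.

At p = 18.9, Q_d = 1211.6552.
dQ_d/dp = −2·0.88·p = −33.264.
Point elasticity E = (dQ_d/dp)·(p/Q_d) = -33.264 × 18.9/1211.6552 ≈ -0.519.
|E| < 1, so demand is inelastic at this price.

-0.519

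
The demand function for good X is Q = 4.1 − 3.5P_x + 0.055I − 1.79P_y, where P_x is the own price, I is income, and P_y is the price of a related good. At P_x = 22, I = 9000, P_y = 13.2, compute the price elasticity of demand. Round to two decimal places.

Q = 4.1 − 3.5(22) + 0.055(9000) − 1.79(13.2) = 4.1 − 77 + 495 − 23.628 = 398.472.
∂Q/∂P_x = −3.5, so E_p = (−3.5)·(22/398.472) ≈ -0.19.
|E_p| < 1: demand is inelastic.

-0.19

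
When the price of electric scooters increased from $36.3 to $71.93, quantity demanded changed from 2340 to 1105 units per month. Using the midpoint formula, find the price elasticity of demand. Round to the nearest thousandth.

%Δq = (1105 − 2340)/[(2340 + 1105)/2] = -1235/1722.5 ≈ -0.7170.
%Δp = (71.93 − 36.3)/[(36.3 + 71.93)/2] = 35.63/54.115 ≈ 0.6584.
Arc elasticity E = %Δq/%Δp ≈ -0.7170/0.6584 ≈ -1.089.
|E| > 1: demand is elastic over this range.

-1.089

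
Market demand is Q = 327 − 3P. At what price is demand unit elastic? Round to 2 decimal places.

54.50

For linear demand Q = a − bP, E = −bP/(a − bP). |E| = 1 ⇒ bP = a − bP ⇒ P = a/(2b).
P = 327/(2·3) = 54.50.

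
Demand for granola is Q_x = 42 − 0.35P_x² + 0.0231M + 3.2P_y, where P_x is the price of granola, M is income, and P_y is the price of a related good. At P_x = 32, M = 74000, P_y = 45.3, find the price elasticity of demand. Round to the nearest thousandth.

-0.466

Q_x = 42 − 0.35(32)² + 0.0231(74000) + 3.2(45.3) = 42 − 358.4 + 1709.4 + 144.96 = 1537.96.
∂Q_x/∂P_x = −2·0.35·P_x = -22.4, so E_p = -22.4·(32/1537.96) ≈ -0.466.
|E_p| < 1: demand is inelastic.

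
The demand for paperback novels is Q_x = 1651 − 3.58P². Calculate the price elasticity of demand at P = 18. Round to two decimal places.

At P = 18, Q_x = 491.08.
dQ_x/dP = −2·3.58·P = −128.88.
Point elasticity E = (dQ_x/dP)·(P/Q_x) = -128.88 × 18/491.08 ≈ -4.72.
|E| > 1, so demand is elastic at this price.

-4.72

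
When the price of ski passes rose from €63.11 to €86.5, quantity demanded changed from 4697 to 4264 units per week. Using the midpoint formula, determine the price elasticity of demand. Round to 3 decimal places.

%ΔQ = (4264 − 4697)/[(4697 + 4264)/2] = -433/4480.5 ≈ -0.0966.
%Δp = (86.5 − 63.11)/[(63.11 + 86.5)/2] = 23.39/74.805 ≈ 0.3127.
Arc elasticity E = %ΔQ/%Δp ≈ -0.0966/0.3127 ≈ -0.309.
|E| < 1: demand is inelastic over this range.

-0.309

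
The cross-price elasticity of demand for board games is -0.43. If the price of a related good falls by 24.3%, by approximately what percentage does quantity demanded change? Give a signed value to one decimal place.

%ΔQ ≈ E × %ΔP_y = (-0.43) × (-24.3%) ≈ 10.4%.

10.4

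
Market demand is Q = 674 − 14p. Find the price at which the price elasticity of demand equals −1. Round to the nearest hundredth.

24.07

For linear demand Q = a − bp, E = −bp/(a − bp). |E| = 1 ⇒ bp = a − bp ⇒ p = a/(2b).
p = 674/(2·14) ≈ 24.07.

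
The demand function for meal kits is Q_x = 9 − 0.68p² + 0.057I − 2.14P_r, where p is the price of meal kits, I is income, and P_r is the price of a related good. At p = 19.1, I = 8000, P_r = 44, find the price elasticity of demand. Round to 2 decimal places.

First evaluate Q_x: 9 − 0.68(19.1)² + 0.057(8000) − 2.14(44) = 9 − 248.0708 + 456 − 94.16 = 122.7692.
∂Q_x/∂p = −2·0.68·p = -25.976, so E_p = -25.976·(19.1/122.7692) ≈ -4.04.
|E_p| > 1: demand is elastic.

-4.04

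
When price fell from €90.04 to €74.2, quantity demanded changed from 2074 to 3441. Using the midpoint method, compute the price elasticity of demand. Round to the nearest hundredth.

-2.57

%Δq = (3441 − 2074)/[(2074 + 3441)/2] = 1367/2757.5 ≈ 0.4957.
%Δp = (74.2 − 90.04)/[(90.04 + 74.2)/2] = -15.84/82.12 ≈ -0.1929.
Arc elasticity E = %Δq/%Δp ≈ 0.4957/-0.1929 ≈ -2.57.
|E| > 1: demand is elastic over this range.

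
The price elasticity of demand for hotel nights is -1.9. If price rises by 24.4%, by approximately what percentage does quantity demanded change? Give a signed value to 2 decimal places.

-46.36

%ΔQ ≈ E × %ΔP = (-1.9) × (24.4%) = -46.36%.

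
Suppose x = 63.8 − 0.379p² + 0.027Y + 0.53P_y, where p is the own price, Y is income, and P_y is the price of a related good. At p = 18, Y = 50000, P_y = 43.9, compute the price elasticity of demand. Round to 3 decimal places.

-0.187

First evaluate x: 63.8 − 0.379(18)² + 0.027(50000) + 0.53(43.9) = 63.8 − 122.796 + 1350 + 23.267 = 1314.271.
∂x/∂p = −2·0.379·p = -13.644, so E_p = -13.644·(18/1314.271) ≈ -0.187.
|E_p| < 1: demand is inelastic.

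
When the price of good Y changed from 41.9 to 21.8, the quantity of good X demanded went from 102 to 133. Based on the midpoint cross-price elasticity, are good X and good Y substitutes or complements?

complements

%ΔQ_x = (133 − 102)/[(102+133)/2] = 31/117.5 ≈ 0.2638.
%ΔP_y = (21.8 − 41.9)/[(41.9+21.8)/2] ≈ -0.6311.
E_xy = 0.2638/-0.6311 ≈ -0.418.
E_xy < 0, so the goods are complements.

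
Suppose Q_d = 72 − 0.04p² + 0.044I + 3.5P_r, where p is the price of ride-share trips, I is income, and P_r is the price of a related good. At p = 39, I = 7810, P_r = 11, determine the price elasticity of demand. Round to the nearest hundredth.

First evaluate Q_d: 72 − 0.04(39)² + 0.044(7810) + 3.5(11) = 72 − 60.84 + 343.64 + 38.5 = 393.3.
∂Q_d/∂p = −2·0.04·p = -3.12, so E_p = -3.12·(39/393.3) ≈ -0.31.
|E_p| < 1: demand is inelastic.

-0.31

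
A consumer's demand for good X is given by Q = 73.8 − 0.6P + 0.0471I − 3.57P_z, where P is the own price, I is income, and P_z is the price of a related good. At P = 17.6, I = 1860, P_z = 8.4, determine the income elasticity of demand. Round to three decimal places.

0.725

Substituting, Q = 73.8 − 0.6(17.6) + 0.0471(1860) − 3.57(8.4) = 73.8 − 10.56 + 87.606 − 29.988 = 120.858.
∂Q/∂I = +0.0471, so E_I = 0.0471·(1860/120.858) ≈ 0.725.
E_I ∈ (0,1): normal good (necessity).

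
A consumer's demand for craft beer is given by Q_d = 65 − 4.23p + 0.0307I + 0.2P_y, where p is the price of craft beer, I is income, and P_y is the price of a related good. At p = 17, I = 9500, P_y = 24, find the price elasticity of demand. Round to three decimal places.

-0.248

Q_d = 65 − 4.23(17) + 0.0307(9500) + 0.2(24) = 65 − 71.91 + 291.65 + 4.8 = 289.54.
∂Q_d/∂p = −4.23, so E_p = (−4.23)·(17/289.54) ≈ -0.248.
|E_p| < 1: demand is inelastic.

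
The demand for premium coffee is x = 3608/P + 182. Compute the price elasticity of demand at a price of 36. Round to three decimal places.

At P = 36, x = 282.2222.
dx/dP = −3608/P² = −2.784.
Point elasticity E = (dx/dP)·(P/x) = -2.784 × 36/282.2222 ≈ -0.355.
|E| < 1, so demand is inelastic at this price.

-0.355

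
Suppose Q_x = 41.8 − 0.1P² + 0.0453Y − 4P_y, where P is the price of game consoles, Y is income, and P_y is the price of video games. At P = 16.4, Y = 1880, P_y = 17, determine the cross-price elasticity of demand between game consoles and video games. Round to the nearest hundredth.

First evaluate Q_x: 41.8 − 0.1(16.4)² + 0.0453(1880) − 4(17) = 41.8 − 26.896 + 85.164 − 68 = 32.068.
∂Q_x/∂P_y = −4, so E_xy = -4·(17/32.068) ≈ -2.12.
E_xy < 0: the goods are complements.

-2.12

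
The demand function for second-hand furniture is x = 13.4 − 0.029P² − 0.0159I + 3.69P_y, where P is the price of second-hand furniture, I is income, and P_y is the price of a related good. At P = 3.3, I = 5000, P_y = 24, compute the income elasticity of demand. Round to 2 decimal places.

At the given point, x = 13.4 − 0.029(3.3)² − 0.0159(5000) + 3.69(24) = 13.4 − 0.3158 − 79.5 + 88.56 = 22.1442.
∂x/∂I = −0.0159, so E_I = -0.0159·(5000/22.1442) ≈ -3.59.
E_I < 0: inferior good.

-3.59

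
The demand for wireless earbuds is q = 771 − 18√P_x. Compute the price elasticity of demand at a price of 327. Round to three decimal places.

At P_x = 327, q = 445.5035.
dq/dP_x = −18/(2√P_x) = −18/(2·18.0831).
Point elasticity E = (dq/dP_x)·(P_x/q) = -0.4977 × 327/445.5035 ≈ -0.365.
|E| < 1, so demand is inelastic at this price.

-0.365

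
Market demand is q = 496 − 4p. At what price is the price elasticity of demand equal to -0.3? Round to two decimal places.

Set −bp/(a − bp) = −0.3 ⇒ bp = 0.3(a − bp) ⇒ bp(1+0.3) = 0.3·a.
p = 0.3·496/(4·1.3) ≈ 28.62.

28.62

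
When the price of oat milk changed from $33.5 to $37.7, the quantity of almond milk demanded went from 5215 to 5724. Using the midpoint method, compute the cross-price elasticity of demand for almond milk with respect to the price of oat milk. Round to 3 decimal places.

%ΔQ_x = (5724 − 5215)/[(5215+5724)/2] = 509/5469.5 ≈ 0.0931.
%ΔP_y = (37.7 − 33.5)/[(33.5+37.7)/2] ≈ 0.1180.
E_xy = 0.0931/0.1180 ≈ 0.789.
E_xy > 0, so almond milk and oat milk are substitutes.

0.789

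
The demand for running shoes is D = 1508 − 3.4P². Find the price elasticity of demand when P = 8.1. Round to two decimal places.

-0.35

At P = 8.1, D = 1284.926.
dD/dP = −2·3.4·P = −55.08.
Point elasticity E = (dD/dP)·(P/D) = -55.08 × 8.1/1284.926 ≈ -0.35.
|E| < 1, so demand is inelastic at this price.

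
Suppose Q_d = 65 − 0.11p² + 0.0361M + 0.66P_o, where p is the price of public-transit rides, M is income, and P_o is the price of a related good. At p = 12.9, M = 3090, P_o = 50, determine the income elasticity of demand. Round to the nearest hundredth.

0.58

Q_d = 65 − 0.11(12.9)² + 0.0361(3090) + 0.66(50) = 65 − 18.3051 + 111.549 + 33 = 191.2439.
∂Q_d/∂M = +0.0361, so E_I = 0.0361·(3090/191.2439) ≈ 0.58.
E_I ∈ (0,1): normal good (necessity).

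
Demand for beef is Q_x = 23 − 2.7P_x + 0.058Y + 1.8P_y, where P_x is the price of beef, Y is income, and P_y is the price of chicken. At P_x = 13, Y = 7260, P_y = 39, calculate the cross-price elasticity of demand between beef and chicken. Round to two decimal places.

Evaluating quantity at (P_x, Y, P_y) gives Q_x = 23 − 2.7(13) + 0.058(7260) + 1.8(39) = 23 − 35.1 + 421.08 + 70.2 = 479.18.
∂Q_x/∂P_y = +1.8, so E_xy = 1.8·(39/479.18) ≈ 0.15.
E_xy > 0: the goods are substitutes.

0.15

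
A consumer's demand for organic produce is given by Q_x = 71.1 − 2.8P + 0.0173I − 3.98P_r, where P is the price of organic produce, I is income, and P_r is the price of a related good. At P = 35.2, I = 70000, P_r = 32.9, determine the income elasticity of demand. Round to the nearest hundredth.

1.15

Substituting, Q_x = 71.1 − 2.8(35.2) + 0.0173(70000) − 3.98(32.9) = 71.1 − 98.56 + 1211 − 130.942 = 1052.598.
∂Q_x/∂I = +0.0173, so E_I = 0.0173·(70000/1052.598) ≈ 1.15.
E_I > 1: normal good (luxury).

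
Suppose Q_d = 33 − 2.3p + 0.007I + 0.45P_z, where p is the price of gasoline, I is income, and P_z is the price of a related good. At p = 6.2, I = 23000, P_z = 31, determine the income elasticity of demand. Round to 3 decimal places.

Q_d = 33 − 2.3(6.2) + 0.007(23000) + 0.45(31) = 33 − 14.26 + 161 + 13.95 = 193.69.
∂Q_d/∂I = +0.007, so E_I = 0.007·(23000/193.69) ≈ 0.831.
E_I ∈ (0,1): normal good (necessity).

0.831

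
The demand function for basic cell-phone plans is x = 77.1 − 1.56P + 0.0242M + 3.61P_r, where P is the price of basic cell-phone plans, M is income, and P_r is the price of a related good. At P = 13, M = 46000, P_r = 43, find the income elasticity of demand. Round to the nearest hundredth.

x = 77.1 − 1.56(13) + 0.0242(46000) + 3.61(43) = 77.1 − 20.28 + 1113.2 + 155.23 = 1325.25.
∂x/∂M = +0.0242, so E_I = 0.0242·(46000/1325.25) ≈ 0.84.
E_I ∈ (0,1): normal good (necessity).

0.84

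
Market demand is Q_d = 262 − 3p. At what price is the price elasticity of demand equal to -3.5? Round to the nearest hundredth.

Set −bp/(a − bp) = −3.5 ⇒ bp = 3.5(a − bp) ⇒ bp(1+3.5) = 3.5·a.
p = 3.5·262/(3·4.5) ≈ 67.93.

67.93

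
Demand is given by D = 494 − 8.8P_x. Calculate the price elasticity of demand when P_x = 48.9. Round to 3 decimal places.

-6.758

At P_x = 48.9, D = 63.68.
dD/dP_x = −8.8.
Point elasticity E = (dD/dP_x)·(P_x/D) = -8.8 × 48.9/63.68 ≈ -6.758.
|E| > 1, so demand is elastic at this price.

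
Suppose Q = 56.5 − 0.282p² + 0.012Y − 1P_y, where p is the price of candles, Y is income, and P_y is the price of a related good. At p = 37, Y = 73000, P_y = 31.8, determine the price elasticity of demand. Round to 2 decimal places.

Q = 56.5 − 0.282(37)² + 0.012(73000) − 1(31.8) = 56.5 − 386.058 + 876 − 31.8 = 514.642.
∂Q/∂p = −2·0.282·p = -20.868, so E_p = -20.868·(37/514.642) ≈ -1.50.
|E_p| > 1: demand is elastic.

-1.50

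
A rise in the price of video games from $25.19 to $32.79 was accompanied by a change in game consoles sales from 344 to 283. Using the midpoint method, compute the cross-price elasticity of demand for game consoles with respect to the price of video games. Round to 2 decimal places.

%ΔQ_x = (283 − 344)/[(344+283)/2] = -61/313.5 ≈ -0.1946.
%ΔP_y = (32.79 − 25.19)/[(25.19+32.79)/2] ≈ 0.2622.
E_xy = -0.1946/0.2622 ≈ -0.74.
E_xy < 0, so game consoles and video games are complements.

-0.74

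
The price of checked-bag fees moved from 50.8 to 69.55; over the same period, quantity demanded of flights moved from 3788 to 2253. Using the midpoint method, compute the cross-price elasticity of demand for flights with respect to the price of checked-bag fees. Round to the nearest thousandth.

%ΔQ_x = (2253 − 3788)/[(3788+2253)/2] = -1535/3020.5 ≈ -0.5082.
%ΔP_y = (69.55 − 50.8)/[(50.8+69.55)/2] ≈ 0.3116.
E_xy = -0.5082/0.3116 ≈ -1.631.
E_xy < 0, so flights and checked-bag fees are complements.

-1.631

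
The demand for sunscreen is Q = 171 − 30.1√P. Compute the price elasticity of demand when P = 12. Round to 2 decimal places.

At P = 12, Q = 66.7305.
dQ/dP = −30.1/(2√P) = −30.1/(2·3.4641).
Point elasticity E = (dQ/dP)·(P/Q) = -4.3446 × 12/66.7305 ≈ -0.78.
|E| < 1, so demand is inelastic at this price.

-0.78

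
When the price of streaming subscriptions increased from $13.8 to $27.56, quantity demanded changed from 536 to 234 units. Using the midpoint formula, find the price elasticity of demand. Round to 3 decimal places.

%ΔQ = (234 − 536)/[(536 + 234)/2] = -302/385 ≈ -0.7844.
%Δp = (27.56 − 13.8)/[(13.8 + 27.56)/2] = 13.76/20.68 ≈ 0.6654.
Arc elasticity E = %ΔQ/%Δp ≈ -0.7844/0.6654 ≈ -1.179.
|E| > 1: demand is elastic over this range.

-1.179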